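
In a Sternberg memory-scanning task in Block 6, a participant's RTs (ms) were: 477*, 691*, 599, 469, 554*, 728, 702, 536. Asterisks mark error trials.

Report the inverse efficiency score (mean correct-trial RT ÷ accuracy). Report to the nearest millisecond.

Correct trials (n=5): 599, 469, 728, 702, 536
Mean correct RT = 3034/5 = 606.8000 ms
Proportion correct = 5/8
IES = 606.8000 / (5/8) = 970.880 ms

971 ms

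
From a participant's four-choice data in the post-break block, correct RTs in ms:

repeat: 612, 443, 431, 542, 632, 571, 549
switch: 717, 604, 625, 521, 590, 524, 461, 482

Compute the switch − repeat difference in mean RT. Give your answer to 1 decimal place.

M(repeat) = 3780/7 = 540.000
M(switch) = 4524/8 = 565.500
Difference = 565.500 − 540.000 = 25.500 ms

25.5 ms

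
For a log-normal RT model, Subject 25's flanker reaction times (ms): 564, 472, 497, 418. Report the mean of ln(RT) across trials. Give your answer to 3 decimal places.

ln(RT): 6.3351, 6.1570, 6.2086, 6.0355
Σ ln(RT) = 24.7361
Mean = 24.7361/4 = 6.18403

6.184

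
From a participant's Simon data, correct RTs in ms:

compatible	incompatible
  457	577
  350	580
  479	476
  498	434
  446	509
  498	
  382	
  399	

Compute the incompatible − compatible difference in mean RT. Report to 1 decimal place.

M(compatible) = 3509/8 = 438.625
M(incompatible) = 2576/5 = 515.200
Difference = 515.200 − 438.625 = 76.575 ms

76.6 ms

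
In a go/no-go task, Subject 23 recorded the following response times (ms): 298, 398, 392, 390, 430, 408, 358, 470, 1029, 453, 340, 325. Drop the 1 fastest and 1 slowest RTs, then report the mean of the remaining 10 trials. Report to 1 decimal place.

396.4 ms

Sorted: 298, 325, 340, 358, 390, 392, 398, 408, 430, 453, 470, 1029
Drop lowest 1 (298) and highest 1 (1029)
Remaining (n=10): Σ = 3964, mean = 3964/10 = 396.400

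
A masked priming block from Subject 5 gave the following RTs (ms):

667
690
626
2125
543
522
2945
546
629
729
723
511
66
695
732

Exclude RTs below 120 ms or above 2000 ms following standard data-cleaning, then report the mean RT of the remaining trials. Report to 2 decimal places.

Excluded: 66, 2125, 2945
Retained (n=12): Σ = 7613
Mean = 7613/12 = 634.4167

634.42 ms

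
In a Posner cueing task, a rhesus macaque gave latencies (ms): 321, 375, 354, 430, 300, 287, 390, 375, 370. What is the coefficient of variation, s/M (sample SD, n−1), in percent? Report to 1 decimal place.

12.8%

n = 9, Σ = 3202, M = 355.7778
Σ(x−M)² = 16675.556; s = √(16675.556/8) = 45.6557
CV = 45.6557 / 355.7778 = 0.12833 = 12.833%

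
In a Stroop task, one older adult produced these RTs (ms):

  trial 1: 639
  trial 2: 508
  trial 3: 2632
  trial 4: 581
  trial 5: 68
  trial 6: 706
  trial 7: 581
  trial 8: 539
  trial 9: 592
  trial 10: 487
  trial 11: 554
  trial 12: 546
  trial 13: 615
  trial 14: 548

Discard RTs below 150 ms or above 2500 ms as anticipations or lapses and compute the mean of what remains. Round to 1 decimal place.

Excluded: 68, 2632
Retained (n=12): Σ = 6896
Mean = 6896/12 = 574.6667

574.7 ms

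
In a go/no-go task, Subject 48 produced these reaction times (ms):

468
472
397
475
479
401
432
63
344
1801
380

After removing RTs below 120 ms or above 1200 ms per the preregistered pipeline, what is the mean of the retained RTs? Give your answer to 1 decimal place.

427.6 ms

Excluded: 63, 1801
Retained (n=9): Σ = 3848
Mean = 3848/9 = 427.5556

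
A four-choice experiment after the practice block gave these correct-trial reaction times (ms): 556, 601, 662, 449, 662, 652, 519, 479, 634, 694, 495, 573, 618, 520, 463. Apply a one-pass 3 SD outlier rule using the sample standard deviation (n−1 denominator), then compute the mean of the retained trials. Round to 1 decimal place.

n = 15, ΣRT = 8577, M = 571.800
Σ(x−M)² = 91642.40; s = √(91642.40/14) = 80.907
Cutoffs: 571.800 ± 3·80.907 → [329.1, 814.5]
No RTs fall outside the cutoffs; all 15 retained. Mean = 8577/15 = 571.800

571.8 ms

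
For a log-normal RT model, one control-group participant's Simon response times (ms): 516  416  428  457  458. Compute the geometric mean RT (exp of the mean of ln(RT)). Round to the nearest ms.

454 ms

ln(RT): 6.2461, 6.0307, 6.0591, 6.1247, 6.1269
Mean ln(RT) = 30.5875/5 = 6.11749
Geometric mean = exp(6.11749) = 453.73 ms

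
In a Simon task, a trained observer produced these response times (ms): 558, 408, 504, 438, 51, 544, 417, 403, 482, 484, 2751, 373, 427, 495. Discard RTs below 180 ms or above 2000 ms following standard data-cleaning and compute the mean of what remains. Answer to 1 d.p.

461.1 ms

Excluded: 51, 2751
Retained (n=12): Σ = 5533
Mean = 5533/12 = 461.0833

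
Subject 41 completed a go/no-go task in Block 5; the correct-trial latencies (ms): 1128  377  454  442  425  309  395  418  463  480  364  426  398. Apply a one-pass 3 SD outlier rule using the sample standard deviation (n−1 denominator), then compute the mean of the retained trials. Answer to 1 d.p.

412.6 ms

n = 13, ΣRT = 6079, M = 467.615
Σ(x−M)² = 497359.08; s = √(497359.08/12) = 203.584
Cutoffs: 467.615 ± 3·203.584 → [-143.1, 1078.4]
Outside: 1128 → excluded.
Retained (n=12): Σ = 4951, mean = 4951/12 = 412.583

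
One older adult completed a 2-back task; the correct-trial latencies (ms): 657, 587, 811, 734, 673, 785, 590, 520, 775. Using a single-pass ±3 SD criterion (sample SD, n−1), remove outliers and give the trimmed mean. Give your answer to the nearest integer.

n = 9, ΣRT = 6132, M = 681.333
Σ(x−M)² = 83038.00; s = √(83038.00/8) = 101.881
Cutoffs: 681.333 ± 3·101.881 → [375.7, 987.0]
No RTs fall outside the cutoffs; all 9 retained. Mean = 6132/9 = 681.333

681 ms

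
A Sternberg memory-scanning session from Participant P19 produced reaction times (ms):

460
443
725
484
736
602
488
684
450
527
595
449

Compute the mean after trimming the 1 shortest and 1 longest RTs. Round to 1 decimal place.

Sorted: 443, 449, 450, 460, 484, 488, 527, 595, 602, 684, 725, 736
Drop lowest 1 (443) and highest 1 (736)
Remaining (n=10): Σ = 5464, mean = 5464/10 = 546.400

546.4 ms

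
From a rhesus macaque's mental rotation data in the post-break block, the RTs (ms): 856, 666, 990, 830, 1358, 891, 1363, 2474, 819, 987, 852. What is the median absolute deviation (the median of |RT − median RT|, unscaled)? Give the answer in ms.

96 ms

Sorted: 666, 819, 830, 852, 856, 891, 987, 990, 1358, 1363, 2474 → median = 891
|x − 891|: 35, 225, 99, 61, 467, 0, 472, 1583, 72, 96, 39
Sorted deviations: 0, 35, 39, 61, 72, 96, 99, 225, 467, 472, 1583 → MAD = 96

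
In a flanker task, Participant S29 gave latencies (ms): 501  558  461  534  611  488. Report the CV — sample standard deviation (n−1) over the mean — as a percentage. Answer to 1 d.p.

n = 6, Σ = 3153, M = 525.5000
Σ(x−M)² = 14605.500; s = √(14605.500/5) = 54.0472
CV = 54.0472 / 525.5000 = 0.10285 = 10.285%

10.3%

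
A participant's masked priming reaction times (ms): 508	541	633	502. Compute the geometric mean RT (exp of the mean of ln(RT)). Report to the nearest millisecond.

ln(RT): 6.2305, 6.2934, 6.4505, 6.2186
Mean ln(RT) = 25.1930/4 = 6.29824
Geometric mean = exp(6.29824) = 543.62 ms

544 ms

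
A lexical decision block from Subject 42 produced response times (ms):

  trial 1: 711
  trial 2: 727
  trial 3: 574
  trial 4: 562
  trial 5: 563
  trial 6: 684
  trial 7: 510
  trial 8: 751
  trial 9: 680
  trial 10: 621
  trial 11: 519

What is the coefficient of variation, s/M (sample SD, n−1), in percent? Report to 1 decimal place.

13.8%

n = 11, Σ = 6902, M = 627.4545
Σ(x−M)² = 75006.727; s = √(75006.727/10) = 86.6064
CV = 86.6064 / 627.4545 = 0.13803 = 13.803%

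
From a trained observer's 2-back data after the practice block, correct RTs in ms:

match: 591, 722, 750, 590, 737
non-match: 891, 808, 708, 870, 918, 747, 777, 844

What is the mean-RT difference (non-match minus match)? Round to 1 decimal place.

M(match) = 3390/5 = 678.000
M(non-match) = 6563/8 = 820.375
Difference = 820.375 − 678.000 = 142.375 ms

142.4 ms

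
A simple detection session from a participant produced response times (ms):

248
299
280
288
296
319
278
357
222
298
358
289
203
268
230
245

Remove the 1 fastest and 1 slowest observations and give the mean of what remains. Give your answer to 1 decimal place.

Sorted: 203, 222, 230, 245, 248, 268, 278, 280, 288, 289, 296, 298, 299, 319, 357, 358
Drop lowest 1 (203) and highest 1 (358)
Remaining (n=14): Σ = 3917, mean = 3917/14 = 279.786

279.8 ms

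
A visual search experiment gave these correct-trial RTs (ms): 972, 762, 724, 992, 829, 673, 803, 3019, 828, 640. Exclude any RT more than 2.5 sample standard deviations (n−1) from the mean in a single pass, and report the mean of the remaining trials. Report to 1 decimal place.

802.6 ms

n = 10, ΣRT = 10242, M = 1024.200
Σ(x−M)² = 4538335.60; s = √(4538335.60/9) = 710.112
Cutoffs: 1024.200 ± 2.5·710.112 → [-751.1, 2799.5]
Outside: 3019 → excluded.
Retained (n=9): Σ = 7223, mean = 7223/9 = 802.556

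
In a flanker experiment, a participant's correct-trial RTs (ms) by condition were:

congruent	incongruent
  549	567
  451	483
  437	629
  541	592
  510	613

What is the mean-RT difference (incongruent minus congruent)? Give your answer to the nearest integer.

79 ms

M(congruent) = 2488/5 = 497.600
M(incongruent) = 2884/5 = 576.800
Difference = 576.800 − 497.600 = 79.200 ms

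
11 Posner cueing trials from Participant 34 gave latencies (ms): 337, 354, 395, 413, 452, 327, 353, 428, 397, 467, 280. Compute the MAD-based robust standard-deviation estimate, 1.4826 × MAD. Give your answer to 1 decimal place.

62.3 ms

Sorted: 280, 327, 337, 353, 354, 395, 397, 413, 428, 452, 467 → median = 395
|x − 395| sorted: 0, 2, 18, 33, 41, 42, 57, 58, 68, 72, 115 → MAD = 42
Robust SD ≈ 1.4826 × 42 = 62.269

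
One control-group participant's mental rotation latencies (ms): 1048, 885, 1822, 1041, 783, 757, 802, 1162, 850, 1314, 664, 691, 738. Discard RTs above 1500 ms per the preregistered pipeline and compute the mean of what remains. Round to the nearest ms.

Excluded: 1822
Retained (n=12): Σ = 10735
Mean = 10735/12 = 894.5833

895 ms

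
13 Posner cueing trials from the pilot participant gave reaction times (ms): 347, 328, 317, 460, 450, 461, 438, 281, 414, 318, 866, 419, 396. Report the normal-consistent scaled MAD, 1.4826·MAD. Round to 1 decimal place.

Sorted: 281, 317, 318, 328, 347, 396, 414, 419, 438, 450, 460, 461, 866 → median = 414
|x − 414| sorted: 0, 5, 18, 24, 36, 46, 47, 67, 86, 96, 97, 133, 452 → MAD = 47
Robust SD ≈ 1.4826 × 47 = 69.682

69.7 ms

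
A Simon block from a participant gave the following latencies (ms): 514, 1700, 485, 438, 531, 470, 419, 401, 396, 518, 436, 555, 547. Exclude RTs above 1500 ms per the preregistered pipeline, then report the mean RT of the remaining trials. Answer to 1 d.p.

Excluded: 1700
Retained (n=12): Σ = 5710
Mean = 5710/12 = 475.8333

475.8 ms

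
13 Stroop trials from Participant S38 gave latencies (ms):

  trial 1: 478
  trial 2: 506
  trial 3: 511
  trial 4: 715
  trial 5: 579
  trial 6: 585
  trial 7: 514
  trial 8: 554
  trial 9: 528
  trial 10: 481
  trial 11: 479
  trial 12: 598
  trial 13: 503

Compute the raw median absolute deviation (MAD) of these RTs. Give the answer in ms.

Sorted: 478, 479, 481, 503, 506, 511, 514, 528, 554, 579, 585, 598, 715 → median = 514
|x − 514|: 36, 8, 3, 201, 65, 71, 0, 40, 14, 33, 35, 84, 11
Sorted deviations: 0, 3, 8, 11, 14, 33, 35, 36, 40, 65, 71, 84, 201 → MAD = 35

35 ms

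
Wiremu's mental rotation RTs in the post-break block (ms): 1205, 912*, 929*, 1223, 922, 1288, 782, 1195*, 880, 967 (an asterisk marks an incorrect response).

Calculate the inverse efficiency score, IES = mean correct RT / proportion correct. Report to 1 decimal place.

Correct trials (n=7): 1205, 1223, 922, 1288, 782, 880, 967
Mean correct RT = 7267/7 = 1038.1429 ms
Proportion correct = 7/10
IES = 1038.1429 / (7/10) = 1483.061 ms

1483.1 ms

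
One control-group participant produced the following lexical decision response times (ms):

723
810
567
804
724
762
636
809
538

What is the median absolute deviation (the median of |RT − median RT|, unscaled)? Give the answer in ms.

85 ms

Sorted: 538, 567, 636, 723, 724, 762, 804, 809, 810 → median = 724
|x − 724|: 1, 86, 157, 80, 0, 38, 88, 85, 186
Sorted deviations: 0, 1, 38, 80, 85, 86, 88, 157, 186 → MAD = 85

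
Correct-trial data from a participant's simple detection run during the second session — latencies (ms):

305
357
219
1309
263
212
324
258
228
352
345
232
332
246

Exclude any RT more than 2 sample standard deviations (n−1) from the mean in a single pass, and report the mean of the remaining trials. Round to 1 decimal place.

n = 14, ΣRT = 4982, M = 355.857
Σ(x−M)² = 1014165.71; s = √(1014165.71/13) = 279.308
Cutoffs: 355.857 ± 2·279.308 → [-202.8, 914.5]
Outside: 1309 → excluded.
Retained (n=13): Σ = 3673, mean = 3673/13 = 282.538

282.5 ms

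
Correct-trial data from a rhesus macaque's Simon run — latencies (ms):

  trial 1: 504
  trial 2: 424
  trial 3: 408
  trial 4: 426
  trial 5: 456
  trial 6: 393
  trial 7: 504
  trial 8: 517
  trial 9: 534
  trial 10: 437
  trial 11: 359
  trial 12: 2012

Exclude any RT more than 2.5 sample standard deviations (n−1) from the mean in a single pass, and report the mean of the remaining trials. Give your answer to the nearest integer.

n = 12, ΣRT = 6974, M = 581.167
Σ(x−M)² = 2265515.67; s = √(2265515.67/11) = 453.824
Cutoffs: 581.167 ± 2.5·453.824 → [-553.4, 1715.7]
Outside: 2012 → excluded.
Retained (n=11): Σ = 4962, mean = 4962/11 = 451.091

451 ms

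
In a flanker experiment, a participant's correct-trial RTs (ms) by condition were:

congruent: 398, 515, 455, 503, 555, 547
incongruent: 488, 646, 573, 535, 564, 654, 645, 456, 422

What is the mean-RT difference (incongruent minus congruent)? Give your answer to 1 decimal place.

58.2 ms

M(congruent) = 2973/6 = 495.500
M(incongruent) = 4983/9 = 553.667
Difference = 553.667 − 495.500 = 58.167 ms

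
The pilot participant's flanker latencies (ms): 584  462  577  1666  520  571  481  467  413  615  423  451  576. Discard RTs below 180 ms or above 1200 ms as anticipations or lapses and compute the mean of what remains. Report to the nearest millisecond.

Excluded: 1666
Retained (n=12): Σ = 6140
Mean = 6140/12 = 511.6667

512 ms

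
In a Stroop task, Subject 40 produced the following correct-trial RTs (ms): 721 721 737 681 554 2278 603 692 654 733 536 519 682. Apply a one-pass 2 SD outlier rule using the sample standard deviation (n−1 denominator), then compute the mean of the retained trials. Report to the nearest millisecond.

653 ms

n = 13, ΣRT = 10111, M = 777.769
Σ(x−M)² = 2508046.31; s = √(2508046.31/12) = 457.169
Cutoffs: 777.769 ± 2·457.169 → [-136.6, 1692.1]
Outside: 2278 → excluded.
Retained (n=12): Σ = 7833, mean = 7833/12 = 652.750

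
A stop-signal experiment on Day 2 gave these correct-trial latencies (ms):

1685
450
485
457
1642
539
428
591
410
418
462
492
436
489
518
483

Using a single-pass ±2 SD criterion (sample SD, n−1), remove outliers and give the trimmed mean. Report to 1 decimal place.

n = 16, ΣRT = 9985, M = 624.062
Σ(x−M)² = 2502846.94; s = √(2502846.94/15) = 408.481
Cutoffs: 624.062 ± 2·408.481 → [-192.9, 1441.0]
Outside: 1642, 1685 → excluded.
Retained (n=14): Σ = 6658, mean = 6658/14 = 475.571

475.6 ms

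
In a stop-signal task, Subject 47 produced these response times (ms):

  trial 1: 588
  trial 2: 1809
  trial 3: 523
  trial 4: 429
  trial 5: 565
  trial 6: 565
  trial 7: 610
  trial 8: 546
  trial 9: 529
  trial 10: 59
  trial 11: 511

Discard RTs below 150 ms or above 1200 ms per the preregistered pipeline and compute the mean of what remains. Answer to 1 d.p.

540.7 ms

Excluded: 59, 1809
Retained (n=9): Σ = 4866
Mean = 4866/9 = 540.6667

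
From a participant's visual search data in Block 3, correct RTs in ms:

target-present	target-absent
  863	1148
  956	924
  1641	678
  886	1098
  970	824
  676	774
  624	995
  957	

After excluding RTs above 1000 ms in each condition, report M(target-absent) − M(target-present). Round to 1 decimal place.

-8.4 ms

target-present: exclude 1641
target-absent: exclude 1148, 1098
M(target-present) = 5932/7 = 847.429
M(target-absent) = 4195/5 = 839.000
Difference = 839.000 − 847.429 = -8.429 ms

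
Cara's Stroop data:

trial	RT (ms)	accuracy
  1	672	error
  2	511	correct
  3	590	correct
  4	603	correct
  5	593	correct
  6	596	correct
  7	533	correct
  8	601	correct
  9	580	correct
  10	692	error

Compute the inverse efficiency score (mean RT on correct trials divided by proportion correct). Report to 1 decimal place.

Correct trials (n=8): 511, 590, 603, 593, 596, 533, 601, 580
Mean correct RT = 4607/8 = 575.8750 ms
Proportion correct = 8/10
IES = 575.8750 / (8/10) = 719.844 ms

719.8 ms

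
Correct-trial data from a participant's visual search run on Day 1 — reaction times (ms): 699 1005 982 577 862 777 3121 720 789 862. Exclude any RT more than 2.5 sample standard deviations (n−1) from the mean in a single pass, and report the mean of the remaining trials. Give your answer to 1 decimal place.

n = 10, ΣRT = 10394, M = 1039.400
Σ(x−M)² = 4963734.40; s = √(4963734.40/9) = 742.648
Cutoffs: 1039.400 ± 2.5·742.648 → [-817.2, 2896.0]
Outside: 3121 → excluded.
Retained (n=9): Σ = 7273, mean = 7273/9 = 808.111

808.1 ms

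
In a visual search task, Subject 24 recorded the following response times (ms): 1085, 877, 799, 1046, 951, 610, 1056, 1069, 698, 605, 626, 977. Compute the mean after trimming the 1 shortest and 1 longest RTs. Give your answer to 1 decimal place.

870.9 ms

Sorted: 605, 610, 626, 698, 799, 877, 951, 977, 1046, 1056, 1069, 1085
Drop lowest 1 (605) and highest 1 (1085)
Remaining (n=10): Σ = 8709, mean = 8709/10 = 870.900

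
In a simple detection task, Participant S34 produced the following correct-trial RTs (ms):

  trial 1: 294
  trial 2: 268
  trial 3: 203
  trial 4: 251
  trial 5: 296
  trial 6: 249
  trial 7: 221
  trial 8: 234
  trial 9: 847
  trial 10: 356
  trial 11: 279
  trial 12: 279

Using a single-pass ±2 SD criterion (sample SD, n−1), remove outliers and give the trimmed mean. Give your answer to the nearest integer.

n = 12, ΣRT = 3777, M = 314.750
Σ(x−M)² = 326700.25; s = √(326700.25/11) = 172.337
Cutoffs: 314.750 ± 2·172.337 → [-29.9, 659.4]
Outside: 847 → excluded.
Retained (n=11): Σ = 2930, mean = 2930/11 = 266.364

266 ms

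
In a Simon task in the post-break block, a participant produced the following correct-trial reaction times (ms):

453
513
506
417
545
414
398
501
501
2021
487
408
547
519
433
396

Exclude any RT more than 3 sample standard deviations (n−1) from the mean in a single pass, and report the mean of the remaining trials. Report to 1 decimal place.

469.2 ms

n = 16, ΣRT = 9059, M = 566.188
Σ(x−M)² = 2298986.44; s = √(2298986.44/15) = 391.492
Cutoffs: 566.188 ± 3·391.492 → [-608.3, 1740.7]
Outside: 2021 → excluded.
Retained (n=15): Σ = 7038, mean = 7038/15 = 469.200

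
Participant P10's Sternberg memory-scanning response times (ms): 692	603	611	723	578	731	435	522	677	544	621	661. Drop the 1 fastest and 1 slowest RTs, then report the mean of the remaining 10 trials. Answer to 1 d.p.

623.2 ms

Sorted: 435, 522, 544, 578, 603, 611, 621, 661, 677, 692, 723, 731
Drop lowest 1 (435) and highest 1 (731)
Remaining (n=10): Σ = 6232, mean = 6232/10 = 623.200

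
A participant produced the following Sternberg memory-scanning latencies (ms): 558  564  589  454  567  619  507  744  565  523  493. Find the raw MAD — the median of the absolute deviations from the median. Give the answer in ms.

Sorted: 454, 493, 507, 523, 558, 564, 565, 567, 589, 619, 744 → median = 564
|x − 564|: 6, 0, 25, 110, 3, 55, 57, 180, 1, 41, 71
Sorted deviations: 0, 1, 3, 6, 25, 41, 55, 57, 71, 110, 180 → MAD = 41

41 ms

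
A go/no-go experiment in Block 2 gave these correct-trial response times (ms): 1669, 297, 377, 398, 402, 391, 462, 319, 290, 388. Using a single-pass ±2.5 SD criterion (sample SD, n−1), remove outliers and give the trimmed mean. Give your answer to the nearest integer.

369 ms

n = 10, ΣRT = 4993, M = 499.300
Σ(x−M)² = 1545632.10; s = √(1545632.10/9) = 414.412
Cutoffs: 499.300 ± 2.5·414.412 → [-536.7, 1535.3]
Outside: 1669 → excluded.
Retained (n=9): Σ = 3324, mean = 3324/9 = 369.333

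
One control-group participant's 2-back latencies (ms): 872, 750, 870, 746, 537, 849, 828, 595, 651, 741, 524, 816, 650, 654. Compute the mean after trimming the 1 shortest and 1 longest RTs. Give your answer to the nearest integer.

Sorted: 524, 537, 595, 650, 651, 654, 741, 746, 750, 816, 828, 849, 870, 872
Drop lowest 1 (524) and highest 1 (872)
Remaining (n=12): Σ = 8687, mean = 8687/12 = 723.917

724 ms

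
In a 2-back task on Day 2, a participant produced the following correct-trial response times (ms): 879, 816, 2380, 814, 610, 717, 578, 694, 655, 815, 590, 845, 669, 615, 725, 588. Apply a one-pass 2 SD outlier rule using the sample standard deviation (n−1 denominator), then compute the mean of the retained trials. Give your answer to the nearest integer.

n = 16, ΣRT = 12990, M = 811.875
Σ(x−M)² = 2773675.75; s = √(2773675.75/15) = 430.014
Cutoffs: 811.875 ± 2·430.014 → [-48.2, 1671.9]
Outside: 2380 → excluded.
Retained (n=15): Σ = 10610, mean = 10610/15 = 707.333

707 ms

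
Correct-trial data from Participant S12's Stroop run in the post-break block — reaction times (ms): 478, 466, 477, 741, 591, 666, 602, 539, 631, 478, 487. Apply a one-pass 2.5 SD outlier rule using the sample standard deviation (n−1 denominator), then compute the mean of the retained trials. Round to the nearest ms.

560 ms

n = 11, ΣRT = 6156, M = 559.636
Σ(x−M)² = 86704.55; s = √(86704.55/10) = 93.115
Cutoffs: 559.636 ± 2.5·93.115 → [326.8, 792.4]
No RTs fall outside the cutoffs; all 11 retained. Mean = 6156/11 = 559.636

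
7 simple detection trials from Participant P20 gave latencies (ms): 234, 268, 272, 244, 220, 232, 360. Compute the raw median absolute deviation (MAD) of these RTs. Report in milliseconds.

Sorted: 220, 232, 234, 244, 268, 272, 360 → median = 244
|x − 244|: 10, 24, 28, 0, 24, 12, 116
Sorted deviations: 0, 10, 12, 24, 24, 28, 116 → MAD = 24

24 ms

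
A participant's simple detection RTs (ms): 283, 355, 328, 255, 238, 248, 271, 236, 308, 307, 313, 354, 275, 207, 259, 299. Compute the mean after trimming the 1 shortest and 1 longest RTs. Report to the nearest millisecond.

Sorted: 207, 236, 238, 248, 255, 259, 271, 275, 283, 299, 307, 308, 313, 328, 354, 355
Drop lowest 1 (207) and highest 1 (355)
Remaining (n=14): Σ = 3974, mean = 3974/14 = 283.857

284 ms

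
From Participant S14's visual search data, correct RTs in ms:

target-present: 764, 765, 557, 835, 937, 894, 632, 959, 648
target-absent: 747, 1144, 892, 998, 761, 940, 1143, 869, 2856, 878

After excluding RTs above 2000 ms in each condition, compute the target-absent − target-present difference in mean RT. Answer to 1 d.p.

153.4 ms

target-absent: exclude 2856
M(target-present) = 6991/9 = 776.778
M(target-absent) = 8372/9 = 930.222
Difference = 930.222 − 776.778 = 153.444 ms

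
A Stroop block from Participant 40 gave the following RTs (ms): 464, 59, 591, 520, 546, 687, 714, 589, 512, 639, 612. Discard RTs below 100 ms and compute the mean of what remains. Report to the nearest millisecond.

587 ms

Excluded: 59
Retained (n=10): Σ = 5874
Mean = 5874/10 = 587.4000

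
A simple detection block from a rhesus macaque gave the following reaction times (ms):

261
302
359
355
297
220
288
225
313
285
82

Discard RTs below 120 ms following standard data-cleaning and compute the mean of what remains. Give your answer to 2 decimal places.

290.50 ms

Excluded: 82
Retained (n=10): Σ = 2905
Mean = 2905/10 = 290.5000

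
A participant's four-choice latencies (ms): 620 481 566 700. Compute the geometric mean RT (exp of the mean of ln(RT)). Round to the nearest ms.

ln(RT): 6.4297, 6.1759, 6.3386, 6.5511
Mean ln(RT) = 25.4953/4 = 6.37382
Geometric mean = exp(6.37382) = 586.29 ms

586 ms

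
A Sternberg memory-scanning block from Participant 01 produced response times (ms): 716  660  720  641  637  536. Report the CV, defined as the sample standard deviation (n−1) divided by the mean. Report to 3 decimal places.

0.103

n = 6, Σ = 3910, M = 651.6667
Σ(x−M)² = 22585.333; s = √(22585.333/5) = 67.2091
CV = 67.2091 / 651.6667 = 0.10313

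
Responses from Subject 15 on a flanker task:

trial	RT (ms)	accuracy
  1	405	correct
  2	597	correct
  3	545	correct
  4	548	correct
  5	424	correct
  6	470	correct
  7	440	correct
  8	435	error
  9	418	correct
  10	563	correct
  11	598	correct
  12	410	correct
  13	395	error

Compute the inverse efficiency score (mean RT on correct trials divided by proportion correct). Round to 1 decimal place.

582.1 ms

Correct trials (n=11): 405, 597, 545, 548, 424, 470, 440, 418, 563, 598, 410
Mean correct RT = 5418/11 = 492.5455 ms
Proportion correct = 11/13
IES = 492.5455 / (11/13) = 582.099 ms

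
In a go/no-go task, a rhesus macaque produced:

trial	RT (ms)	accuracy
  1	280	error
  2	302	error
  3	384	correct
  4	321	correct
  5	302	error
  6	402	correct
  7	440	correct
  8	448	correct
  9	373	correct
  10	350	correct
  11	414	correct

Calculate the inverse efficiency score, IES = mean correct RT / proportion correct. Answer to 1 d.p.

Correct trials (n=8): 384, 321, 402, 440, 448, 373, 350, 414
Mean correct RT = 3132/8 = 391.5000 ms
Proportion correct = 8/11
IES = 391.5000 / (8/11) = 538.312 ms

538.3 ms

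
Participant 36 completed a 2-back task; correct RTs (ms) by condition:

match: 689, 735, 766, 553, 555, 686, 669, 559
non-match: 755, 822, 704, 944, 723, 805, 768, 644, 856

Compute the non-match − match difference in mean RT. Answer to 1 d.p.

128.6 ms

M(match) = 5212/8 = 651.500
M(non-match) = 7021/9 = 780.111
Difference = 780.111 − 651.500 = 128.611 ms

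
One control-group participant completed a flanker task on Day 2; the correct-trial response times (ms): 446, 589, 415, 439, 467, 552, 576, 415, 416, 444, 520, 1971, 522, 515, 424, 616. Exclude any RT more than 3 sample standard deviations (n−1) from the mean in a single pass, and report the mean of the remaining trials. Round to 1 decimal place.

n = 16, ΣRT = 9327, M = 582.938
Σ(x−M)² = 2122892.94; s = √(2122892.94/15) = 376.200
Cutoffs: 582.938 ± 3·376.200 → [-545.7, 1711.5]
Outside: 1971 → excluded.
Retained (n=15): Σ = 7356, mean = 7356/15 = 490.400

490.4 ms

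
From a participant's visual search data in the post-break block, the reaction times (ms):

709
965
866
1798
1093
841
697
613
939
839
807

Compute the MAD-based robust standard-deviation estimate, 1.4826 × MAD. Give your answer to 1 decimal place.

Sorted: 613, 697, 709, 807, 839, 841, 866, 939, 965, 1093, 1798 → median = 841
|x − 841| sorted: 0, 2, 25, 34, 98, 124, 132, 144, 228, 252, 957 → MAD = 124
Robust SD ≈ 1.4826 × 124 = 183.842

183.8 ms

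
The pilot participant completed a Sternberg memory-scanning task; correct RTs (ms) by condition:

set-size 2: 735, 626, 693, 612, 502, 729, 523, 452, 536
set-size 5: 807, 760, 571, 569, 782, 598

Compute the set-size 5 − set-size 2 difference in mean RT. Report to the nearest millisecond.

80 ms

M(set-size 2) = 5408/9 = 600.889
M(set-size 5) = 4087/6 = 681.167
Difference = 681.167 − 600.889 = 80.278 ms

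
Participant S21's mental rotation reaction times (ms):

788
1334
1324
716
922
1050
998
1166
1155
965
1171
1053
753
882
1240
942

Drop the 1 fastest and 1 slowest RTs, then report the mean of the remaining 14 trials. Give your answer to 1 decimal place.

1029.2 ms

Sorted: 716, 753, 788, 882, 922, 942, 965, 998, 1050, 1053, 1155, 1166, 1171, 1240, 1324, 1334
Drop lowest 1 (716) and highest 1 (1334)
Remaining (n=14): Σ = 14409, mean = 14409/14 = 1029.214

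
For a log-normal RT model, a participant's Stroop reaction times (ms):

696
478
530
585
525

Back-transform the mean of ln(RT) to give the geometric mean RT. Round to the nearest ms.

558 ms

ln(RT): 6.5453, 6.1696, 6.2729, 6.3716, 6.2634
Mean ln(RT) = 31.6228/5 = 6.32457
Geometric mean = exp(6.32457) = 558.12 ms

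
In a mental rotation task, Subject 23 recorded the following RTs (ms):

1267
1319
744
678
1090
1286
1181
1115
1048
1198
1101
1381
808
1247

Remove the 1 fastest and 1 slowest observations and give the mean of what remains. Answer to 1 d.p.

1117.0 ms

Sorted: 678, 744, 808, 1048, 1090, 1101, 1115, 1181, 1198, 1247, 1267, 1286, 1319, 1381
Drop lowest 1 (678) and highest 1 (1381)
Remaining (n=12): Σ = 13404, mean = 13404/12 = 1117.000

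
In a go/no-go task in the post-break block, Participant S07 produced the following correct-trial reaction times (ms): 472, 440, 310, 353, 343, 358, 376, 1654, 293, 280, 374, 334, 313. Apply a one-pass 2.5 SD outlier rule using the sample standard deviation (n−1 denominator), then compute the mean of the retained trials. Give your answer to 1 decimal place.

353.8 ms

n = 13, ΣRT = 5900, M = 453.846
Σ(x−M)² = 1595955.69; s = √(1595955.69/12) = 364.687
Cutoffs: 453.846 ± 2.5·364.687 → [-457.9, 1365.6]
Outside: 1654 → excluded.
Retained (n=12): Σ = 4246, mean = 4246/12 = 353.833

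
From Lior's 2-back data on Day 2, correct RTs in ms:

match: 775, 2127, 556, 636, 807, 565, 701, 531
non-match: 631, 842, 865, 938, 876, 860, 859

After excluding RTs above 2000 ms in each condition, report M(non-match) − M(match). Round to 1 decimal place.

match: exclude 2127
M(match) = 4571/7 = 653.000
M(non-match) = 5871/7 = 838.714
Difference = 838.714 − 653.000 = 185.714 ms

185.7 ms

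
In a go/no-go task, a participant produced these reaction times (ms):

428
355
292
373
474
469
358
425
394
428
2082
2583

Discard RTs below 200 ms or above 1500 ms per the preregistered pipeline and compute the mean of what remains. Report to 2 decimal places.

Excluded: 2082, 2583
Retained (n=10): Σ = 3996
Mean = 3996/10 = 399.6000

399.60 ms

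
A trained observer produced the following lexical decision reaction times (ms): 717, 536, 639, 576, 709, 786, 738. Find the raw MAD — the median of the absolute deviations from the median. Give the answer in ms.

70 ms

Sorted: 536, 576, 639, 709, 717, 738, 786 → median = 709
|x − 709|: 8, 173, 70, 133, 0, 77, 29
Sorted deviations: 0, 8, 29, 70, 77, 133, 173 → MAD = 70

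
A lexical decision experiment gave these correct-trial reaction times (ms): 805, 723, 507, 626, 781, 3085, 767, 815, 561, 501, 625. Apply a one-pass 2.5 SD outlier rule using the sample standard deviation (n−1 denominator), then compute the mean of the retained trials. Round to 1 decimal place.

671.1 ms

n = 11, ΣRT = 9796, M = 890.545
Σ(x−M)² = 5431942.73; s = √(5431942.73/10) = 737.017
Cutoffs: 890.545 ± 2.5·737.017 → [-952.0, 2733.1]
Outside: 3085 → excluded.
Retained (n=10): Σ = 6711, mean = 6711/10 = 671.100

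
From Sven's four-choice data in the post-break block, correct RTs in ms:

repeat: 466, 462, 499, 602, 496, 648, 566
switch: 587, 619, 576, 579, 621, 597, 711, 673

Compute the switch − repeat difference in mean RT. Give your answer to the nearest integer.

86 ms

M(repeat) = 3739/7 = 534.143
M(switch) = 4963/8 = 620.375
Difference = 620.375 − 534.143 = 86.232 ms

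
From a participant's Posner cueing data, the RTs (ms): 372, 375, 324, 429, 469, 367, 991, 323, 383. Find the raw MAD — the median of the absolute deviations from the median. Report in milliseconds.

51 ms

Sorted: 323, 324, 367, 372, 375, 383, 429, 469, 991 → median = 375
|x − 375|: 3, 0, 51, 54, 94, 8, 616, 52, 8
Sorted deviations: 0, 3, 8, 8, 51, 52, 54, 94, 616 → MAD = 51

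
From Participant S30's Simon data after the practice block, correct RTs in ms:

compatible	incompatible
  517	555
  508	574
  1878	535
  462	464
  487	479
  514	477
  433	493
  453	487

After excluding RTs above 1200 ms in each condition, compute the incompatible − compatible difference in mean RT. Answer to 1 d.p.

compatible: exclude 1878
M(compatible) = 3374/7 = 482.000
M(incompatible) = 4064/8 = 508.000
Difference = 508.000 − 482.000 = 26.000 ms

26.0 ms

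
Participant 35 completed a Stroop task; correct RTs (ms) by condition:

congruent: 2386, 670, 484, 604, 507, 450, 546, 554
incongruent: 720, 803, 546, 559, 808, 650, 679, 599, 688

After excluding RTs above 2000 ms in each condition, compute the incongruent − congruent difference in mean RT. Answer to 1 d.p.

127.4 ms

congruent: exclude 2386
M(congruent) = 3815/7 = 545.000
M(incongruent) = 6052/9 = 672.444
Difference = 672.444 − 545.000 = 127.444 ms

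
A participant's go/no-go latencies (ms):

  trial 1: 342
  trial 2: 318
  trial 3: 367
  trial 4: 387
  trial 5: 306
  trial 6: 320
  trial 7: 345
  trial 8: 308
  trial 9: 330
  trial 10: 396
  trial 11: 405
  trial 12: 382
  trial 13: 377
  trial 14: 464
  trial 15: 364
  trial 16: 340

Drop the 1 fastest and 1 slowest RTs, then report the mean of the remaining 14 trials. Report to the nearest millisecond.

356 ms

Sorted: 306, 308, 318, 320, 330, 340, 342, 345, 364, 367, 377, 382, 387, 396, 405, 464
Drop lowest 1 (306) and highest 1 (464)
Remaining (n=14): Σ = 4981, mean = 4981/14 = 355.786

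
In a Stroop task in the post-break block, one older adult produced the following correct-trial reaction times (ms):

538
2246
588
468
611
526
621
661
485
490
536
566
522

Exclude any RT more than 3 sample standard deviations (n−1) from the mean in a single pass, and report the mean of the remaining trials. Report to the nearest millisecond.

551 ms

n = 13, ΣRT = 8858, M = 681.385
Σ(x−M)² = 2691043.08; s = √(2691043.08/12) = 473.554
Cutoffs: 681.385 ± 3·473.554 → [-739.3, 2102.0]
Outside: 2246 → excluded.
Retained (n=12): Σ = 6612, mean = 6612/12 = 551.000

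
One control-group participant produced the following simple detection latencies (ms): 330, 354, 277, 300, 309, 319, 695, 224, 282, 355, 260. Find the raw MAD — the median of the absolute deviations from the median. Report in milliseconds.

32 ms

Sorted: 224, 260, 277, 282, 300, 309, 319, 330, 354, 355, 695 → median = 309
|x − 309|: 21, 45, 32, 9, 0, 10, 386, 85, 27, 46, 49
Sorted deviations: 0, 9, 10, 21, 27, 32, 45, 46, 49, 85, 386 → MAD = 32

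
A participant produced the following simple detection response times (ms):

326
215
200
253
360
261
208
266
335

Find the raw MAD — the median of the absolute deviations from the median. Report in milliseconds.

53 ms

Sorted: 200, 208, 215, 253, 261, 266, 326, 335, 360 → median = 261
|x − 261|: 65, 46, 61, 8, 99, 0, 53, 5, 74
Sorted deviations: 0, 5, 8, 46, 53, 61, 65, 74, 99 → MAD = 53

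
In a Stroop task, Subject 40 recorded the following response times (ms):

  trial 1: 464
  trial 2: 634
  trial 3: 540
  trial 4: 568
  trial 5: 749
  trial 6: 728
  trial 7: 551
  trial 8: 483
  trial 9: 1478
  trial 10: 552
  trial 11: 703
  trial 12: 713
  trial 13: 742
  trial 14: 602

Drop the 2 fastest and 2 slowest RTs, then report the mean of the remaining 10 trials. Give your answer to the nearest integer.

Sorted: 464, 483, 540, 551, 552, 568, 602, 634, 703, 713, 728, 742, 749, 1478
Drop lowest 2 (464, 483) and highest 2 (749, 1478)
Remaining (n=10): Σ = 6333, mean = 6333/10 = 633.300

633 ms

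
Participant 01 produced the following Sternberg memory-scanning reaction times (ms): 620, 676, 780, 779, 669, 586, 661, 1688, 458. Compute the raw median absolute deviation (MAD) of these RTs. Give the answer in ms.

Sorted: 458, 586, 620, 661, 669, 676, 779, 780, 1688 → median = 669
|x − 669|: 49, 7, 111, 110, 0, 83, 8, 1019, 211
Sorted deviations: 0, 7, 8, 49, 83, 110, 111, 211, 1019 → MAD = 83

83 ms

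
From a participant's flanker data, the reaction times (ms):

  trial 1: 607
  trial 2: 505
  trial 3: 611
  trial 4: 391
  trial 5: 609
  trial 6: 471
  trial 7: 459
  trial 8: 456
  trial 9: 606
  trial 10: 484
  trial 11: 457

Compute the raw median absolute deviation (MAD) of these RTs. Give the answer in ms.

28 ms

Sorted: 391, 456, 457, 459, 471, 484, 505, 606, 607, 609, 611 → median = 484
|x − 484|: 123, 21, 127, 93, 125, 13, 25, 28, 122, 0, 27
Sorted deviations: 0, 13, 21, 25, 27, 28, 93, 122, 123, 125, 127 → MAD = 28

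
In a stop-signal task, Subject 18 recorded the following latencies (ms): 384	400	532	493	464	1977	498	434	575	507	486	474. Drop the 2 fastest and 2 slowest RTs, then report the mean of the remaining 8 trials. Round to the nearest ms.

Sorted: 384, 400, 434, 464, 474, 486, 493, 498, 507, 532, 575, 1977
Drop lowest 2 (384, 400) and highest 2 (575, 1977)
Remaining (n=8): Σ = 3888, mean = 3888/8 = 486.000

486 ms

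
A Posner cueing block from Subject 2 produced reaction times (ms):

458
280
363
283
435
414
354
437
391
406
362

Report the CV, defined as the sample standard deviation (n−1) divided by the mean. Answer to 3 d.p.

n = 11, Σ = 4183, M = 380.2727
Σ(x−M)² = 35008.182; s = √(35008.182/10) = 59.1677
CV = 59.1677 / 380.2727 = 0.15559

0.156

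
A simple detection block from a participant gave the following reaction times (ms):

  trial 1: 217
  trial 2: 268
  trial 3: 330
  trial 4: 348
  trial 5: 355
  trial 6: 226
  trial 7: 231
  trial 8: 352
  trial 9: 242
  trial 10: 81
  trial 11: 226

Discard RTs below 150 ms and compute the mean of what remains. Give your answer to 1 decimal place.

279.5 ms

Excluded: 81
Retained (n=10): Σ = 2795
Mean = 2795/10 = 279.5000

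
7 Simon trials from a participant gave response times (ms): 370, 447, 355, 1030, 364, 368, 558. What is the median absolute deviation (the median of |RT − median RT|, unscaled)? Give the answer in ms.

15 ms

Sorted: 355, 364, 368, 370, 447, 558, 1030 → median = 370
|x − 370|: 0, 77, 15, 660, 6, 2, 188
Sorted deviations: 0, 2, 6, 15, 77, 188, 660 → MAD = 15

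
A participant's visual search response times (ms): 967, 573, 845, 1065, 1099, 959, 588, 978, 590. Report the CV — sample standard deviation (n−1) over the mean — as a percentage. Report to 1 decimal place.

n = 9, Σ = 7664, M = 851.5556
Σ(x−M)² = 363156.222; s = √(363156.222/8) = 213.0599
CV = 213.0599 / 851.5556 = 0.25020 = 25.020%

25.0%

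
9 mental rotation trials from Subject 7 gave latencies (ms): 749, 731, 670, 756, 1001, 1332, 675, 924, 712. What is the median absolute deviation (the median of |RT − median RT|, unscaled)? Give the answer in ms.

Sorted: 670, 675, 712, 731, 749, 756, 924, 1001, 1332 → median = 749
|x − 749|: 0, 18, 79, 7, 252, 583, 74, 175, 37
Sorted deviations: 0, 7, 18, 37, 74, 79, 175, 252, 583 → MAD = 74

74 ms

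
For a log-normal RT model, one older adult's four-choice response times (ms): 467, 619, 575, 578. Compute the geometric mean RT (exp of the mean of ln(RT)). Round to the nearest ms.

557 ms

ln(RT): 6.1463, 6.4281, 6.3544, 6.3596
Mean ln(RT) = 25.2884/4 = 6.32209
Geometric mean = exp(6.32209) = 556.74 ms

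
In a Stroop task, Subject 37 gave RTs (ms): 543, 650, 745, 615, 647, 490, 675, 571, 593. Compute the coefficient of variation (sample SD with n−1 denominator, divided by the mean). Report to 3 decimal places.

0.123

n = 9, Σ = 5529, M = 614.3333
Σ(x−M)² = 45974.000; s = √(45974.000/8) = 75.8073
CV = 75.8073 / 614.3333 = 0.12340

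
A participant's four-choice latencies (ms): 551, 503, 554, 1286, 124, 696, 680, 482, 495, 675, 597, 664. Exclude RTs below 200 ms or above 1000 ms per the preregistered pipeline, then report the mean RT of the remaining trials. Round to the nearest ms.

590 ms

Excluded: 124, 1286
Retained (n=10): Σ = 5897
Mean = 5897/10 = 589.7000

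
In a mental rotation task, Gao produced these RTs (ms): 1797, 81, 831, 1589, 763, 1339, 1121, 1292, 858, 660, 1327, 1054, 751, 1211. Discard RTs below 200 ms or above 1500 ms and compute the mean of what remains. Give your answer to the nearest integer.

1019 ms

Excluded: 81, 1589, 1797
Retained (n=11): Σ = 11207
Mean = 11207/11 = 1018.8182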